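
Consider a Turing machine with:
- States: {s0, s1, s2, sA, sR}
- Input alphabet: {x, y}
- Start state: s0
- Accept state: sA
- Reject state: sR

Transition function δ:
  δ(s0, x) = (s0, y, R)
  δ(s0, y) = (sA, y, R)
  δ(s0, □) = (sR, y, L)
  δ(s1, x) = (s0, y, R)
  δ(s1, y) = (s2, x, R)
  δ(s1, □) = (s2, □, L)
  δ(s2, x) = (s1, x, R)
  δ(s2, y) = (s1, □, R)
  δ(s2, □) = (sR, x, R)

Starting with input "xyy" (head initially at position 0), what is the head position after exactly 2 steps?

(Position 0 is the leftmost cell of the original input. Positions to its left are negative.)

Execution trace (head position shown):
Step 0: [s0]xyy  (head at position 0)
Step 1: move right → y[s0]yy  (head at position 1)
Step 2: move right → yy[sA]y  (head at position 2)

After 2 steps, the head is at position 2.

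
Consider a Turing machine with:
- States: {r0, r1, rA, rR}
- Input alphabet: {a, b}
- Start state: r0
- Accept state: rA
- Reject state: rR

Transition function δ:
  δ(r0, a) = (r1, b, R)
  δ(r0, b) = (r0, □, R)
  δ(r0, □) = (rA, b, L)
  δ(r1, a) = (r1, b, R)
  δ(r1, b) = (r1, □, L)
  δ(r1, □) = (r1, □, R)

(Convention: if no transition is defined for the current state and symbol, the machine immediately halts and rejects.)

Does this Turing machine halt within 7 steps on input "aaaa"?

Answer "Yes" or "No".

Execution trace:
Initial: [r0]aaaa
Step 1: δ(r0, a) = (r1, b, R) → b[r1]aaa
Step 2: δ(r1, a) = (r1, b, R) → bb[r1]aa
Step 3: δ(r1, a) = (r1, b, R) → bbb[r1]a
Step 4: δ(r1, a) = (r1, b, R) → bbbb[r1]□
Step 5: δ(r1, □) = (r1, □, R) → bbbb□[r1]□
Step 6: δ(r1, □) = (r1, □, R) → bbbb□□[r1]□
Step 7: δ(r1, □) = (r1, □, R) → bbbb□□□[r1]□

The machine has not reached a halting state after 7 steps.
The machine did not halt within the 7-step bound.

Answer: No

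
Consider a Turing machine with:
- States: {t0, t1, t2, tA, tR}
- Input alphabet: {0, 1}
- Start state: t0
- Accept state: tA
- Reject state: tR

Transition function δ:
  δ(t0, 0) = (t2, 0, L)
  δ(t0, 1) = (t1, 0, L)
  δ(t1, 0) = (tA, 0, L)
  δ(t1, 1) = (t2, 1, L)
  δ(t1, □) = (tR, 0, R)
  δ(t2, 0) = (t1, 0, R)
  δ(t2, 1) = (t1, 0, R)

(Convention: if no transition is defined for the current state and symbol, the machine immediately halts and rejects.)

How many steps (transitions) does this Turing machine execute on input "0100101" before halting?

Execution trace:
Initial: [t0]0100101
Step 1: δ(t0, 0) = (t2, 0, L) → [t2]□0100101

No transition is defined for δ(t2, □). By convention the machine halts and rejects.

The machine executed 1 step before halting.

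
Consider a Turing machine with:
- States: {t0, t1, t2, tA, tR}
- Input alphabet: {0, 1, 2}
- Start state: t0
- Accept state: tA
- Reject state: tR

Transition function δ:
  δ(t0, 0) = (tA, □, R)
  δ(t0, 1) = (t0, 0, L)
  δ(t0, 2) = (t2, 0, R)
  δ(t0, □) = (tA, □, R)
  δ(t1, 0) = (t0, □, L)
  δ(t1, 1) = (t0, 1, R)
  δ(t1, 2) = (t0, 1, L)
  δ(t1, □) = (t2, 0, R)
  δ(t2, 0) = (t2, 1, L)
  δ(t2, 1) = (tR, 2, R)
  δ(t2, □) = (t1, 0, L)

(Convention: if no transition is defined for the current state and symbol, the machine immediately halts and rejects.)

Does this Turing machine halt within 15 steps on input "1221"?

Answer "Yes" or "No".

Execution trace:
Initial: [t0]1221
Step 1: δ(t0, 1) = (t0, 0, L) → [t0]□0221
Step 2: δ(t0, □) = (tA, □, R) → □[tA]0221

The machine reaches the accept state tA and halts.
The machine halted after 2 steps (within the 15-step bound).

Answer: Yes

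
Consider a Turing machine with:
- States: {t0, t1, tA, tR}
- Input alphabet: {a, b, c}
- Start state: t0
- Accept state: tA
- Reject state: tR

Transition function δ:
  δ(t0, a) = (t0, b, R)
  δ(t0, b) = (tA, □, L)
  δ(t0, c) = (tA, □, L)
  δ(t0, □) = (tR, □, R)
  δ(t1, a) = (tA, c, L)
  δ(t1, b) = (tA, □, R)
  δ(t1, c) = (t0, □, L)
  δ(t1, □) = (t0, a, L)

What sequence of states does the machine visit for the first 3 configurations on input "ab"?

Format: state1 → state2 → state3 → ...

Execution trace:
Initial: [t0]ab
Step 1: δ(t0, a) = (t0, b, R) → b[t0]b
Step 2: δ(t0, b) = (tA, □, L) → [tA]b□

The machine reaches the accept state tA and halts.

State sequence: t0 → t0 → tA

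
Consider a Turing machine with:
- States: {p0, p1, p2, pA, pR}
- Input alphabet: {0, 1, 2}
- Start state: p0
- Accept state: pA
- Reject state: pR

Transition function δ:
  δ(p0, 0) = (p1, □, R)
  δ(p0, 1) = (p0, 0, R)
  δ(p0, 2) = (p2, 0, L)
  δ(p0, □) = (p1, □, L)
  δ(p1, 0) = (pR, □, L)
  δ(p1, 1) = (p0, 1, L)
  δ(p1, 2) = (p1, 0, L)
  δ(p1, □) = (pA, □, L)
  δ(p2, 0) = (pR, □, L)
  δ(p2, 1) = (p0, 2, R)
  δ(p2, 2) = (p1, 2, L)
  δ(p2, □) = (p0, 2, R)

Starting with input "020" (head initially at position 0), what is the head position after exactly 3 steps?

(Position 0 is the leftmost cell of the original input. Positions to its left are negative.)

Execution trace (head position shown):
Step 0: [p0]020  (head at position 0)
Step 1: move right → □[p1]20  (head at position 1)
Step 2: move left → [p1]□00  (head at position 0)
Step 3: move left → [pA]□□00  (head at position -1)

After 3 steps, the head is at position -1.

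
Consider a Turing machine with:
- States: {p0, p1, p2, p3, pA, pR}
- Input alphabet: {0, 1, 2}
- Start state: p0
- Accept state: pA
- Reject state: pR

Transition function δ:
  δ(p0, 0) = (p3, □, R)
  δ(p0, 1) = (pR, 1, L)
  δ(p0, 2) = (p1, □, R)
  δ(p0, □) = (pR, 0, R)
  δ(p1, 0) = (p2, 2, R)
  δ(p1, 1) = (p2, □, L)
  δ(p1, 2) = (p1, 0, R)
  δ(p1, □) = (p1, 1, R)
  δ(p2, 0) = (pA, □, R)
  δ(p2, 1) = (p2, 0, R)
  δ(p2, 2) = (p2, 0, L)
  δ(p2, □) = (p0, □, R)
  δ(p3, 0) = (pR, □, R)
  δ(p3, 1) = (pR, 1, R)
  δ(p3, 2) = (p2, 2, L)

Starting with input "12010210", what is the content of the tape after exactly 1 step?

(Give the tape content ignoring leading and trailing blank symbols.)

Execution trace:
Initial: [p0]12010210
Step 1: δ(p0, 1) = (pR, 1, L) → [pR]□12010210

The machine reaches the reject state pR and halts.

After 1 step, the tape (ignoring leading/trailing blanks) is: 12010210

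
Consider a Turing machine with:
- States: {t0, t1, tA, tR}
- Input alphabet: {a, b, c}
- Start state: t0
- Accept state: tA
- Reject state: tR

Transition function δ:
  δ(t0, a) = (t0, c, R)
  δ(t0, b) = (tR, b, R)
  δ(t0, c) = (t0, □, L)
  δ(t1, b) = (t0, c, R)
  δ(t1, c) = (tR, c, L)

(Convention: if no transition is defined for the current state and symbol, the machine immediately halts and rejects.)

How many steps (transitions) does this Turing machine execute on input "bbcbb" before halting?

Execution trace:
Initial: [t0]bbcbb
Step 1: δ(t0, b) = (tR, b, R) → b[tR]bcbb

The machine reaches the reject state tR and halts.

The machine executed 1 step before halting.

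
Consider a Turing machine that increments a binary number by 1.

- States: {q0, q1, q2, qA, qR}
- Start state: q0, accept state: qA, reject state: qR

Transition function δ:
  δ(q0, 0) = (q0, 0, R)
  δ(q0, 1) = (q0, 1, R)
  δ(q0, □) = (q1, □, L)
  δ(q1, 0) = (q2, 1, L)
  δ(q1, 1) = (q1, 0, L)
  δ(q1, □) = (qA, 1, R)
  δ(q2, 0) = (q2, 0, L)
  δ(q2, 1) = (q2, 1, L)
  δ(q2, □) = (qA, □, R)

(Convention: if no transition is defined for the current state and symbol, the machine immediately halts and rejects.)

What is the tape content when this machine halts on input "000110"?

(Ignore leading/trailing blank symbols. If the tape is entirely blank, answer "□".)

Execution trace:
Initial: [q0]000110
Step 1: δ(q0, 0) = (q0, 0, R) → 0[q0]00110
Step 2: δ(q0, 0) = (q0, 0, R) → 00[q0]0110
Step 3: δ(q0, 0) = (q0, 0, R) → 000[q0]110
Step 4: δ(q0, 1) = (q0, 1, R) → 0001[q0]10
Step 5: δ(q0, 1) = (q0, 1, R) → 00011[q0]0
Step 6: δ(q0, 0) = (q0, 0, R) → 000110[q0]□
Step 7: δ(q0, □) = (q1, □, L) → 00011[q1]0□
Step 8: δ(q1, 0) = (q2, 1, L) → 0001[q2]11□
Step 9: δ(q2, 1) = (q2, 1, L) → 000[q2]111□
Step 10: δ(q2, 1) = (q2, 1, L) → 00[q2]0111□
Step 11: δ(q2, 0) = (q2, 0, L) → 0[q2]00111□
Step 12: δ(q2, 0) = (q2, 0, L) → [q2]000111□
Step 13: δ(q2, 0) = (q2, 0, L) → [q2]□000111□
Step 14: δ(q2, □) = (qA, □, R) → □[qA]000111□

The machine reaches the accept state qA and halts.

Final tape (ignoring leading/trailing blanks): 000111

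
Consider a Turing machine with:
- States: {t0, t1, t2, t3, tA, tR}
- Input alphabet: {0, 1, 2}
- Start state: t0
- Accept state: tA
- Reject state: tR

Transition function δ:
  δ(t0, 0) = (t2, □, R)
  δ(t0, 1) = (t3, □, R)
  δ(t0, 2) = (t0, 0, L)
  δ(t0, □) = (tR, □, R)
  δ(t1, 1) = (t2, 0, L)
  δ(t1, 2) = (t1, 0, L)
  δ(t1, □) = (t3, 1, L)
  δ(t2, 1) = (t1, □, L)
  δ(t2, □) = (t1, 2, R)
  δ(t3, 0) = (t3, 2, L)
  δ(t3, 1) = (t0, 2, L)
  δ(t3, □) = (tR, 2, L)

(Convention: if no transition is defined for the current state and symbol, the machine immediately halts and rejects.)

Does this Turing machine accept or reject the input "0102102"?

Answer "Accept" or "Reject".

Execution trace:
Initial: [t0]0102102
Step 1: δ(t0, 0) = (t2, □, R) → □[t2]102102
Step 2: δ(t2, 1) = (t1, □, L) → [t1]□□02102
Step 3: δ(t1, □) = (t3, 1, L) → [t3]□1□02102
Step 4: δ(t3, □) = (tR, 2, L) → [tR]□21□02102

The machine reaches the reject state tR and halts.

Answer: Reject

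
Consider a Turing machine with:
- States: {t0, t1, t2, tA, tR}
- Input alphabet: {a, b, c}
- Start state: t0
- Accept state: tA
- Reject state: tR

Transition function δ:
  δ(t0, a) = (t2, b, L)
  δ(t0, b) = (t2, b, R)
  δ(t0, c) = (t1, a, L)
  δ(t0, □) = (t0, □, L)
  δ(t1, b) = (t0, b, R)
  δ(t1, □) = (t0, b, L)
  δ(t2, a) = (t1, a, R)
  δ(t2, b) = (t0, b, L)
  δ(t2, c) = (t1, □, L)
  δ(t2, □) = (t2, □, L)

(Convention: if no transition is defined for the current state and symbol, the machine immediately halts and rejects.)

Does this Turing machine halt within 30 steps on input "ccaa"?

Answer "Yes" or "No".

Execution trace:
Initial: [t0]ccaa
Step 1: δ(t0, c) = (t1, a, L) → [t1]□acaa
Step 2: δ(t1, □) = (t0, b, L) → [t0]□bacaa
Step 3: δ(t0, □) = (t0, □, L) → [t0]□□bacaa
Step 4: δ(t0, □) = (t0, □, L) → [t0]□□□bacaa
Step 5: δ(t0, □) = (t0, □, L) → [t0]□□□□bacaa
Step 6: δ(t0, □) = (t0, □, L) → [t0]□□□□□bacaa
Step 7: δ(t0, □) = (t0, □, L) → [t0]□□□□□□bacaa
Step 8: δ(t0, □) = (t0, □, L) → [t0]□□□□□□□bacaa
Step 9: δ(t0, □) = (t0, □, L) → [t0]□□□□□□□□bacaa
Step 10: δ(t0, □) = (t0, □, L) → [t0]□□□□□□□□□bacaa
Step 11: δ(t0, □) = (t0, □, L) → [t0]□□□□□□□□□□bacaa
Step 12: δ(t0, □) = (t0, □, L) → [t0]□□□□□□□□□□□bacaa
Step 13: δ(t0, □) = (t0, □, L) → [t0]□□□□□□□□□□□□bacaa
Step 14: δ(t0, □) = (t0, □, L) → [t0]□□□□□□□□□□□□□bacaa
Step 15: δ(t0, □) = (t0, □, L) → [t0]□□□□□□□□□□□□□□bacaa
Step 16: δ(t0, □) = (t0, □, L) → [t0]□□□□□□□□□□□□□□□bacaa
Step 17: δ(t0, □) = (t0, □, L) → [t0]□□□□□□□□□□□□□□□□bacaa
Step 18: δ(t0, □) = (t0, □, L) → [t0]□□□□□□□□□□□□□□□□□bacaa
Step 19: δ(t0, □) = (t0, □, L) → [t0]□□□□□□□□□□□□□□□□□□bacaa
Step 20: δ(t0, □) = (t0, □, L) → [t0]□□□□□□□□□□□□□□□□□□□bacaa
Step 21: δ(t0, □) = (t0, □, L) → [t0]□□□□□□□□□□□□□□□□□□□□bacaa
Step 22: δ(t0, □) = (t0, □, L) → [t0]□□□□□□□□□□□□□□□□□□□□□bacaa
Step 23: δ(t0, □) = (t0, □, L) → [t0]□□□□□□□□□□□□□□□□□□□□□□bacaa
Step 24: δ(t0, □) = (t0, □, L) → [t0]□□□□□□□□□□□□□□□□□□□□□□□bacaa
Step 25: δ(t0, □) = (t0, □, L) → [t0]□□□□□□□□□□□□□□□□□□□□□□□□bacaa
Step 26: δ(t0, □) = (t0, □, L) → [t0]□□□□□□□□□□□□□□□□□□□□□□□□□bacaa
Step 27: δ(t0, □) = (t0, □, L) → [t0]□□□□□□□□□□□□□□□□□□□□□□□□□□bacaa
Step 28: δ(t0, □) = (t0, □, L) → [t0]□□□□□□□□□□□□□□□□□□□□□□□□□□□bacaa
Step 29: δ(t0, □) = (t0, □, L) → [t0]□□□□□□□□□□□□□□□□□□□□□□□□□□□□bacaa
Step 30: δ(t0, □) = (t0, □, L) → [t0]□□□□□□□□□□□□□□□□□□□□□□□□□□□□□bacaa

The machine has not reached a halting state after 30 steps.
The machine did not halt within the 30-step bound.

Answer: No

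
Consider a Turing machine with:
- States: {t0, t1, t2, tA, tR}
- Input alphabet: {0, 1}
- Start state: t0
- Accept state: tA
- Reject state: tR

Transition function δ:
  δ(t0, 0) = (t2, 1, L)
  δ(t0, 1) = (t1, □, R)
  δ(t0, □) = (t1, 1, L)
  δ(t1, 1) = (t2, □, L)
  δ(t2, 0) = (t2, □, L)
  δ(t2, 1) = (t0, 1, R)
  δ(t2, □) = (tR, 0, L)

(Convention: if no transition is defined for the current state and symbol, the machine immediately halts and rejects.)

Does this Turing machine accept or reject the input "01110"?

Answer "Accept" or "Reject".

Execution trace:
Initial: [t0]01110
Step 1: δ(t0, 0) = (t2, 1, L) → [t2]□11110
Step 2: δ(t2, □) = (tR, 0, L) → [tR]□011110

The machine reaches the reject state tR and halts.

Answer: Reject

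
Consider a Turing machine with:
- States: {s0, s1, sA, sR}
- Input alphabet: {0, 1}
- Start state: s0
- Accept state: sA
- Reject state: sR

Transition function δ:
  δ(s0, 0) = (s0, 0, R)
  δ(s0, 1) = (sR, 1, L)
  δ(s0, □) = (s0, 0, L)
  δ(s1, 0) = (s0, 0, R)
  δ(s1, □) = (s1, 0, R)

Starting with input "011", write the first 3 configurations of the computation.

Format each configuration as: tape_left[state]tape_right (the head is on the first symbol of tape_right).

Transitions applied:
Step 1: δ(s0, 0) = (s0, 0, R)
Step 2: δ(s0, 1) = (sR, 1, L)

The first 3 configurations are:
[s0]011 ⊢ 0[s0]11 ⊢ [sR]011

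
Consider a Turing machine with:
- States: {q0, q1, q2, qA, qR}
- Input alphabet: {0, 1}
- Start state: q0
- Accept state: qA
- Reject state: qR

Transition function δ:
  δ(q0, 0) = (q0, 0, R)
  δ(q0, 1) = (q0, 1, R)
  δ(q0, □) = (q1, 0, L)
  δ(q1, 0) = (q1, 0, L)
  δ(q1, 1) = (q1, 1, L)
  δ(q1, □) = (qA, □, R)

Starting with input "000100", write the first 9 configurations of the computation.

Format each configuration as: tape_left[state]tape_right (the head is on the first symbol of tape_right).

Transitions applied:
Step 1: δ(q0, 0) = (q0, 0, R)
Step 2: δ(q0, 0) = (q0, 0, R)
Step 3: δ(q0, 0) = (q0, 0, R)
Step 4: δ(q0, 1) = (q0, 1, R)
Step 5: δ(q0, 0) = (q0, 0, R)
Step 6: δ(q0, 0) = (q0, 0, R)
Step 7: δ(q0, □) = (q1, 0, L)
Step 8: δ(q1, 0) = (q1, 0, L)

The first 9 configurations are:
[q0]000100 ⊢ 0[q0]00100 ⊢ 00[q0]0100 ⊢ 000[q0]100 ⊢ 0001[q0]00 ⊢ 00010[q0]0 ⊢ 000100[q0]□ ⊢ 00010[q1]00 ⊢ 0001[q1]000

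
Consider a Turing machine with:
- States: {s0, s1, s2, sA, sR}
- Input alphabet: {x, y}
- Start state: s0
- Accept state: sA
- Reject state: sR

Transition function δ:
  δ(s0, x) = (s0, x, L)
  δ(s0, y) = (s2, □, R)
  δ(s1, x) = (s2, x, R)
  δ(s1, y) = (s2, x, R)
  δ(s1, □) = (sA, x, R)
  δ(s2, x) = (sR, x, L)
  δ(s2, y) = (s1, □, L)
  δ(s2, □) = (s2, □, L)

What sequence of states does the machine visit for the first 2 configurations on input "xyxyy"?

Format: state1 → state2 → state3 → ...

Execution trace:
Initial: [s0]xyxyy
Step 1: δ(s0, x) = (s0, x, L) → [s0]□xyxyy

No transition is defined for δ(s0, □). By convention the machine halts and rejects.

State sequence: s0 → s0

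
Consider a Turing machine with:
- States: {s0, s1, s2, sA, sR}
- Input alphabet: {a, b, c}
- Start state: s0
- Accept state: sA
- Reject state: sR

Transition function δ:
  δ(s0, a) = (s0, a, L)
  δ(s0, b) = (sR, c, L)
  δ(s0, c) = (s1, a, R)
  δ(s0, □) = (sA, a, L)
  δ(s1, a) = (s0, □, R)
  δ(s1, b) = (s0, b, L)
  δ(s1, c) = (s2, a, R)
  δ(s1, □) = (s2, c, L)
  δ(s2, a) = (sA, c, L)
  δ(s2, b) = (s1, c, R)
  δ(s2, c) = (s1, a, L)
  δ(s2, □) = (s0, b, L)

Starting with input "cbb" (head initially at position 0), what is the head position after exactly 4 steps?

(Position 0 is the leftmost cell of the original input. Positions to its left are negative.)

Execution trace (head position shown):
Step 0: [s0]cbb  (head at position 0)
Step 1: move right → a[s1]bb  (head at position 1)
Step 2: move left → [s0]abb  (head at position 0)
Step 3: move left → [s0]□abb  (head at position -1)
Step 4: move left → [sA]□aabb  (head at position -2)

After 4 steps, the head is at position -2.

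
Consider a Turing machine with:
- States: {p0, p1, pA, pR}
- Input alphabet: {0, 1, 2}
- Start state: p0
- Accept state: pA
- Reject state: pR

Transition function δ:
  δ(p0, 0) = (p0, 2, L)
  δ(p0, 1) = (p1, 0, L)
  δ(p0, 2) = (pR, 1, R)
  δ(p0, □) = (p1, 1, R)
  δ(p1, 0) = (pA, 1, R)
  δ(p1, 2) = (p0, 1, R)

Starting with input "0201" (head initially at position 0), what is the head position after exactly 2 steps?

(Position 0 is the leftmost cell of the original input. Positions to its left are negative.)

Execution trace (head position shown):
Step 0: [p0]0201  (head at position 0)
Step 1: move left → [p0]□2201  (head at position -1)
Step 2: move right → 1[p1]2201  (head at position 0)

After 2 steps, the head is at position 0.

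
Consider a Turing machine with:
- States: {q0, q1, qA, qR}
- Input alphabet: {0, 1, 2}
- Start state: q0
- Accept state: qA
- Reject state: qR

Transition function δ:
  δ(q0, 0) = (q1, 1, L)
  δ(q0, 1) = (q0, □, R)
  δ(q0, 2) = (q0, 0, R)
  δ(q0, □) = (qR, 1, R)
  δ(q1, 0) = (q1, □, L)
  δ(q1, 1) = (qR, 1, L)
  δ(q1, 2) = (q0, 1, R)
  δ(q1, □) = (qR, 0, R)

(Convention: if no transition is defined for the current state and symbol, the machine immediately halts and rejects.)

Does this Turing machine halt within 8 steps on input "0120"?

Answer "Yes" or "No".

Execution trace:
Initial: [q0]0120
Step 1: δ(q0, 0) = (q1, 1, L) → [q1]□1120
Step 2: δ(q1, □) = (qR, 0, R) → 0[qR]1120

The machine reaches the reject state qR and halts.
The machine halted after 2 steps (within the 8-step bound).

Answer: Yes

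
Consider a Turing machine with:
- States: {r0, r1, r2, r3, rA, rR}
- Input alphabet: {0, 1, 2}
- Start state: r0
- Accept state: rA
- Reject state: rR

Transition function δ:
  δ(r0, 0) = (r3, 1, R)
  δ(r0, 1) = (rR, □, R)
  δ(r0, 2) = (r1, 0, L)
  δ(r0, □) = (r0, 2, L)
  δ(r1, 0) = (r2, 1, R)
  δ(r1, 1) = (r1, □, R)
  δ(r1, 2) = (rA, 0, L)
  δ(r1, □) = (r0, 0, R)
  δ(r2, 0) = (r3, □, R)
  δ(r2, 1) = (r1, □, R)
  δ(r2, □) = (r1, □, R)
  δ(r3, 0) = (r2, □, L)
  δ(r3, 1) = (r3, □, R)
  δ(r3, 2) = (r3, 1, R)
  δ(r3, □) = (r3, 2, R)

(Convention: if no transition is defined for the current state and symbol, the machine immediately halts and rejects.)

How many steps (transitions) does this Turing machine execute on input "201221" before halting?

Execution trace:
Initial: [r0]201221
Step 1: δ(r0, 2) = (r1, 0, L) → [r1]□001221
Step 2: δ(r1, □) = (r0, 0, R) → 0[r0]001221
Step 3: δ(r0, 0) = (r3, 1, R) → 01[r3]01221
Step 4: δ(r3, 0) = (r2, □, L) → 0[r2]1□1221
Step 5: δ(r2, 1) = (r1, □, R) → 0□[r1]□1221
Step 6: δ(r1, □) = (r0, 0, R) → 0□0[r0]1221
Step 7: δ(r0, 1) = (rR, □, R) → 0□0□[rR]221

The machine reaches the reject state rR and halts.

The machine executed 7 steps before halting.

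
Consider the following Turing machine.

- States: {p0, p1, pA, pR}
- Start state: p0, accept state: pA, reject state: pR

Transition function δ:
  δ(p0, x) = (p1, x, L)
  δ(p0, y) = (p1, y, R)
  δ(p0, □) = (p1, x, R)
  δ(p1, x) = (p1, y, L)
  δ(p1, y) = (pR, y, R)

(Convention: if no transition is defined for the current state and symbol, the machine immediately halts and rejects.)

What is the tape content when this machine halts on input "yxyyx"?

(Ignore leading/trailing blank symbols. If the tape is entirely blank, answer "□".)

Execution trace:
Initial: [p0]yxyyx
Step 1: δ(p0, y) = (p1, y, R) → y[p1]xyyx
Step 2: δ(p1, x) = (p1, y, L) → [p1]yyyyx
Step 3: δ(p1, y) = (pR, y, R) → y[pR]yyyx

The machine reaches the reject state pR and halts.

Final tape (ignoring leading/trailing blanks): yyyyx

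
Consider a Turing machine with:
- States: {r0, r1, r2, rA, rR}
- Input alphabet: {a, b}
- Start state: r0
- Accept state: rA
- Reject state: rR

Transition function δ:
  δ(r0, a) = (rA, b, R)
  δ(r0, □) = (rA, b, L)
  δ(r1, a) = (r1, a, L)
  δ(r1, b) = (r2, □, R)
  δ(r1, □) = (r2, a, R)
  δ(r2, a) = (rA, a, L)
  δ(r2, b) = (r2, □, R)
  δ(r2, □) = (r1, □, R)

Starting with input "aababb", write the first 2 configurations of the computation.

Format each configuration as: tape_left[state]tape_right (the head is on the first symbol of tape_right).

Transitions applied:
Step 1: δ(r0, a) = (rA, b, R)

The first 2 configurations are:
[r0]aababb ⊢ b[rA]ababb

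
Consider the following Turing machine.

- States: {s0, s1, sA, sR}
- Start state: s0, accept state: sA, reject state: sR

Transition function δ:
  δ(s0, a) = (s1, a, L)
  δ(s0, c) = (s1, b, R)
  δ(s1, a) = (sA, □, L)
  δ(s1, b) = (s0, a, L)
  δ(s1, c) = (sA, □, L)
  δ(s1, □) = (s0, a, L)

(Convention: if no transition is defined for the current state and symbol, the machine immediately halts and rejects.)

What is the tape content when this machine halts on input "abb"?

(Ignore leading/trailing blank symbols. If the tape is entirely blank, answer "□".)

Execution trace:
Initial: [s0]abb
Step 1: δ(s0, a) = (s1, a, L) → [s1]□abb
Step 2: δ(s1, □) = (s0, a, L) → [s0]□aabb

No transition is defined for δ(s0, □). By convention the machine halts and rejects.

Final tape (ignoring leading/trailing blanks): aabb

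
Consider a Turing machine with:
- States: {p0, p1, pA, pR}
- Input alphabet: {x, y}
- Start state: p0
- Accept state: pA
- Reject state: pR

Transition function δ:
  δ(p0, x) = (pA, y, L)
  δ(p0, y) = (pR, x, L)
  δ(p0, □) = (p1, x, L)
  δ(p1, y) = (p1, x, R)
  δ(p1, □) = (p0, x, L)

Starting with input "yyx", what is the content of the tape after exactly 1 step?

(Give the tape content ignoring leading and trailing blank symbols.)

Execution trace:
Initial: [p0]yyx
Step 1: δ(p0, y) = (pR, x, L) → [pR]□xyx

The machine reaches the reject state pR and halts.

After 1 step, the tape (ignoring leading/trailing blanks) is: xyx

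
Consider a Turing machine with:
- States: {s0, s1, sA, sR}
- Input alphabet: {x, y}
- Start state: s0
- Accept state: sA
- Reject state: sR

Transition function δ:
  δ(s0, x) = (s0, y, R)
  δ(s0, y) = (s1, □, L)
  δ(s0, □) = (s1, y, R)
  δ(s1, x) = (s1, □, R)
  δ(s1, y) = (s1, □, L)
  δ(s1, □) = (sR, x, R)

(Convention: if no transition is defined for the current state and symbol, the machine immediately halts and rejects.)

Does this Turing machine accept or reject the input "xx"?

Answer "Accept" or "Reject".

Execution trace:
Initial: [s0]xx
Step 1: δ(s0, x) = (s0, y, R) → y[s0]x
Step 2: δ(s0, x) = (s0, y, R) → yy[s0]□
Step 3: δ(s0, □) = (s1, y, R) → yyy[s1]□
Step 4: δ(s1, □) = (sR, x, R) → yyyx[sR]□

The machine reaches the reject state sR and halts.

Answer: Reject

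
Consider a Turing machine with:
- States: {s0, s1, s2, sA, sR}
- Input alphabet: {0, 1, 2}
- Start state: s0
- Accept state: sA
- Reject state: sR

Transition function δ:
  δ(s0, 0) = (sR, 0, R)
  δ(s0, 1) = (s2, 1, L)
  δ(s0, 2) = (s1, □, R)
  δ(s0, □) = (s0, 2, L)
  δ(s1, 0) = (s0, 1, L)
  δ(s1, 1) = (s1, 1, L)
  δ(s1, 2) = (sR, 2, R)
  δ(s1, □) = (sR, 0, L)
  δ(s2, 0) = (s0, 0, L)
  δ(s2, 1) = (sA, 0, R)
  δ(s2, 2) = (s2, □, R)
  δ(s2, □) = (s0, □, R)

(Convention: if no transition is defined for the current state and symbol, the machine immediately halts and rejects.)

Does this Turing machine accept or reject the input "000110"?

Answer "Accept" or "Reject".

Execution trace:
Initial: [s0]000110
Step 1: δ(s0, 0) = (sR, 0, R) → 0[sR]00110

The machine reaches the reject state sR and halts.

Answer: Reject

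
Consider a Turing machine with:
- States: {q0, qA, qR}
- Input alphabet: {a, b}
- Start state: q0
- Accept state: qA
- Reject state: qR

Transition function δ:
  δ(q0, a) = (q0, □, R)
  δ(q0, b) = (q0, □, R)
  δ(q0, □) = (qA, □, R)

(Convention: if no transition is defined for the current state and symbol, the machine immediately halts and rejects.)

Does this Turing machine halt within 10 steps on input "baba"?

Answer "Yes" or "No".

Execution trace:
Initial: [q0]baba
Step 1: δ(q0, b) = (q0, □, R) → □[q0]aba
Step 2: δ(q0, a) = (q0, □, R) → □□[q0]ba
Step 3: δ(q0, b) = (q0, □, R) → □□□[q0]a
Step 4: δ(q0, a) = (q0, □, R) → □□□□[q0]□
Step 5: δ(q0, □) = (qA, □, R) → □□□□□[qA]□

The machine reaches the accept state qA and halts.
The machine halted after 5 steps (within the 10-step bound).

Answer: Yes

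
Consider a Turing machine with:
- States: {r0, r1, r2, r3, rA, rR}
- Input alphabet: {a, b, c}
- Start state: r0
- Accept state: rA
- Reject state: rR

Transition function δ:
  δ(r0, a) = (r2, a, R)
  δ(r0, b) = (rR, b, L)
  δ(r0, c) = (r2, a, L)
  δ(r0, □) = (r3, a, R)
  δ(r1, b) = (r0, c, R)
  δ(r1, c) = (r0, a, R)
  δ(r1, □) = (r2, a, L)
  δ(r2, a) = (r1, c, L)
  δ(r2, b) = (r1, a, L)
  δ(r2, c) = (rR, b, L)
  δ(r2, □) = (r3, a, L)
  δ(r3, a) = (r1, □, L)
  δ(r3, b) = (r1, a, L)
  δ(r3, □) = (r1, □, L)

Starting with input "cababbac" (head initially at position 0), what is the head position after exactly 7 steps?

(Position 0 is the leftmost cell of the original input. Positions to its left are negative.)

Execution trace (head position shown):
Step 0: [r0]cababbac  (head at position 0)
Step 1: move left → [r2]□aababbac  (head at position -1)
Step 2: move left → [r3]□aaababbac  (head at position -2)
Step 3: move left → [r1]□□aaababbac  (head at position -3)
Step 4: move left → [r2]□a□aaababbac  (head at position -4)
Step 5: move left → [r3]□aa□aaababbac  (head at position -5)
Step 6: move left → [r1]□□aa□aaababbac  (head at position -6)
Step 7: move left → [r2]□a□aa□aaababbac  (head at position -7)

After 7 steps, the head is at position -7.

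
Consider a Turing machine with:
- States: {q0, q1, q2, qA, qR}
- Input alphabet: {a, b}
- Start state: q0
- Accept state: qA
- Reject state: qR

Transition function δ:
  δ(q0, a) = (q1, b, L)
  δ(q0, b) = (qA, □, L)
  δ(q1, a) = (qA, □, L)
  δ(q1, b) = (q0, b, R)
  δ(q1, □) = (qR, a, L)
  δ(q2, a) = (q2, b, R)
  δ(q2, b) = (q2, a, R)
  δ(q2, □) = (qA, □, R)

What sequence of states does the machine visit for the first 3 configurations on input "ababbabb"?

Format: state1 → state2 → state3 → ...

Execution trace:
Initial: [q0]ababbabb
Step 1: δ(q0, a) = (q1, b, L) → [q1]□bbabbabb
Step 2: δ(q1, □) = (qR, a, L) → [qR]□abbabbabb

The machine reaches the reject state qR and halts.

State sequence: q0 → q1 → qR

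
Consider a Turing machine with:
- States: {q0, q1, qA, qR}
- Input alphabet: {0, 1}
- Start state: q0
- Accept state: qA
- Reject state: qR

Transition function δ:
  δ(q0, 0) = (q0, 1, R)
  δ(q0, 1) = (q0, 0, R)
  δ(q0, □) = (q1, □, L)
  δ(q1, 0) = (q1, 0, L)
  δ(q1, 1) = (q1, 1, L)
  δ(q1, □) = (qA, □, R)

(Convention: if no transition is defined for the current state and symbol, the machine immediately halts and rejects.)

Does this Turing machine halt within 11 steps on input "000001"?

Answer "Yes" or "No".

Execution trace:
Initial: [q0]000001
Step 1: δ(q0, 0) = (q0, 1, R) → 1[q0]00001
Step 2: δ(q0, 0) = (q0, 1, R) → 11[q0]0001
Step 3: δ(q0, 0) = (q0, 1, R) → 111[q0]001
Step 4: δ(q0, 0) = (q0, 1, R) → 1111[q0]01
Step 5: δ(q0, 0) = (q0, 1, R) → 11111[q0]1
Step 6: δ(q0, 1) = (q0, 0, R) → 111110[q0]□
Step 7: δ(q0, □) = (q1, □, L) → 11111[q1]0□
Step 8: δ(q1, 0) = (q1, 0, L) → 1111[q1]10□
Step 9: δ(q1, 1) = (q1, 1, L) → 111[q1]110□
Step 10: δ(q1, 1) = (q1, 1, L) → 11[q1]1110□
Step 11: δ(q1, 1) = (q1, 1, L) → 1[q1]11110□

The machine has not reached a halting state after 11 steps.
The machine did not halt within the 11-step bound.

Answer: No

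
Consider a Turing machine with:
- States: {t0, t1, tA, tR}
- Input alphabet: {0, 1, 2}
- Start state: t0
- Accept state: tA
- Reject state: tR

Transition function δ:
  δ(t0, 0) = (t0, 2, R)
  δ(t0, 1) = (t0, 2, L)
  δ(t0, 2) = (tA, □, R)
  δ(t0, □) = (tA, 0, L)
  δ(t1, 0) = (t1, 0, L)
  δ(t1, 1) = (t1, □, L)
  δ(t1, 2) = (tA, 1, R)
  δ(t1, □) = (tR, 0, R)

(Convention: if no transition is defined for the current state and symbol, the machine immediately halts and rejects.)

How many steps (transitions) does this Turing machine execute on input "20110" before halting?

Execution trace:
Initial: [t0]20110
Step 1: δ(t0, 2) = (tA, □, R) → □[tA]0110

The machine reaches the accept state tA and halts.

The machine executed 1 step before halting.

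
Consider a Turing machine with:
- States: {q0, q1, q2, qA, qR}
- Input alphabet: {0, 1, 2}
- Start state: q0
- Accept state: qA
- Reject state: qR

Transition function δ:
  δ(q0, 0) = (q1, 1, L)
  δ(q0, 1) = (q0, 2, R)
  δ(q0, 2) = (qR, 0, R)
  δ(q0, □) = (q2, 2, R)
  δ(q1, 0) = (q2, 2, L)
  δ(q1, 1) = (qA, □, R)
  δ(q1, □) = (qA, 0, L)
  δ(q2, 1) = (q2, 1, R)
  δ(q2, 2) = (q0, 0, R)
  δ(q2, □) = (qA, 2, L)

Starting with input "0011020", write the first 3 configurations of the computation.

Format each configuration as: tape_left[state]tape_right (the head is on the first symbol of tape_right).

Transitions applied:
Step 1: δ(q0, 0) = (q1, 1, L)
Step 2: δ(q1, □) = (qA, 0, L)

The first 3 configurations are:
[q0]0011020 ⊢ [q1]□1011020 ⊢ [qA]□01011020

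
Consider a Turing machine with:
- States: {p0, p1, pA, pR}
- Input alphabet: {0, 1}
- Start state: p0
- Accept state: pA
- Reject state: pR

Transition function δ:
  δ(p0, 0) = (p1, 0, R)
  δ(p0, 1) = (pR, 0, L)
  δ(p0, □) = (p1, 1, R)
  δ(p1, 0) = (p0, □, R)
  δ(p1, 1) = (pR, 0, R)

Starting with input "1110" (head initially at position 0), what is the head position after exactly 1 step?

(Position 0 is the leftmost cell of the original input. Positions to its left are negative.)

Execution trace (head position shown):
Step 0: [p0]1110  (head at position 0)
Step 1: move left → [pR]□0110  (head at position -1)

After 1 step, the head is at position -1.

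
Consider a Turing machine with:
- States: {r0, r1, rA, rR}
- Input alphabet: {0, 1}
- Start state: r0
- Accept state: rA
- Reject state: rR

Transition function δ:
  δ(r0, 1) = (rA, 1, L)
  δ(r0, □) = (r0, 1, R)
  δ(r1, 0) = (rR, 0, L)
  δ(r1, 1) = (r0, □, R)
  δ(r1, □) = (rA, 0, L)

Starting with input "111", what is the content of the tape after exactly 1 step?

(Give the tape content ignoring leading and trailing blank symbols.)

Execution trace:
Initial: [r0]111
Step 1: δ(r0, 1) = (rA, 1, L) → [rA]□111

The machine reaches the accept state rA and halts.

After 1 step, the tape (ignoring leading/trailing blanks) is: 111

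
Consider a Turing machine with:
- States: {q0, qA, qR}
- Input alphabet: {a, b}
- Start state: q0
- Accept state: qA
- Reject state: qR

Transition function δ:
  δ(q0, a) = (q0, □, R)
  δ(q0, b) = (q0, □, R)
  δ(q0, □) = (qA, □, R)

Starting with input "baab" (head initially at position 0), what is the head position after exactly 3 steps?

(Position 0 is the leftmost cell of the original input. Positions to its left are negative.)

Execution trace (head position shown):
Step 0: [q0]baab  (head at position 0)
Step 1: move right → □[q0]aab  (head at position 1)
Step 2: move right → □□[q0]ab  (head at position 2)
Step 3: move right → □□□[q0]b  (head at position 3)

After 3 steps, the head is at position 3.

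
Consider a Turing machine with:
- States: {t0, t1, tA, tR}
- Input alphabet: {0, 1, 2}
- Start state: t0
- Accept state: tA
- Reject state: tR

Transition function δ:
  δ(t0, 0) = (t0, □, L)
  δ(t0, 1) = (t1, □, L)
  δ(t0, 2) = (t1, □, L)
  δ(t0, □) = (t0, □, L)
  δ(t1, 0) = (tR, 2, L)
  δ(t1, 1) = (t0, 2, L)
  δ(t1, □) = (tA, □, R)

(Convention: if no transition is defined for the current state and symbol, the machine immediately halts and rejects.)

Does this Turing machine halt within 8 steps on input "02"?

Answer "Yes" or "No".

Execution trace:
Initial: [t0]02
Step 1: δ(t0, 0) = (t0, □, L) → [t0]□□2
Step 2: δ(t0, □) = (t0, □, L) → [t0]□□□2
Step 3: δ(t0, □) = (t0, □, L) → [t0]□□□□2
Step 4: δ(t0, □) = (t0, □, L) → [t0]□□□□□2
Step 5: δ(t0, □) = (t0, □, L) → [t0]□□□□□□2
Step 6: δ(t0, □) = (t0, □, L) → [t0]□□□□□□□2
Step 7: δ(t0, □) = (t0, □, L) → [t0]□□□□□□□□2
Step 8: δ(t0, □) = (t0, □, L) → [t0]□□□□□□□□□2

The machine has not reached a halting state after 8 steps.
The machine did not halt within the 8-step bound.

Answer: No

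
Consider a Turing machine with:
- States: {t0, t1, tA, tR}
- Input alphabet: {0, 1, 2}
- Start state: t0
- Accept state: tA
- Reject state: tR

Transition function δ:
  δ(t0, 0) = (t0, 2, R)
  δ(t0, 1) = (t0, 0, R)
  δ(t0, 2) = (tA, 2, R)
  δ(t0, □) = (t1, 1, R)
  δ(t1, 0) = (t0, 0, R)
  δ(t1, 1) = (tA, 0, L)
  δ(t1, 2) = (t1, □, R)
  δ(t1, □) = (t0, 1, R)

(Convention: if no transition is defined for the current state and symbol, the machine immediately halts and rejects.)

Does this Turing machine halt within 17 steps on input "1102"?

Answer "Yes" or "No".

Execution trace:
Initial: [t0]1102
Step 1: δ(t0, 1) = (t0, 0, R) → 0[t0]102
Step 2: δ(t0, 1) = (t0, 0, R) → 00[t0]02
Step 3: δ(t0, 0) = (t0, 2, R) → 002[t0]2
Step 4: δ(t0, 2) = (tA, 2, R) → 0022[tA]□

The machine reaches the accept state tA and halts.
The machine halted after 4 steps (within the 17-step bound).

Answer: Yes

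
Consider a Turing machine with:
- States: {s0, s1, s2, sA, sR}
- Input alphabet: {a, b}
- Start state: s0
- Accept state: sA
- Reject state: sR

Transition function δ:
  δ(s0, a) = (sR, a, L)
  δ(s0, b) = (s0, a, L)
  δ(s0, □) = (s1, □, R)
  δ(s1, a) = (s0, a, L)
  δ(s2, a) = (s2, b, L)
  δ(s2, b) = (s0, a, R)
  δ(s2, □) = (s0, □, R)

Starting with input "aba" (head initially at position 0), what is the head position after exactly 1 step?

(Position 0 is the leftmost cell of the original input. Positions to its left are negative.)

Execution trace (head position shown):
Step 0: [s0]aba  (head at position 0)
Step 1: move left → [sR]□aba  (head at position -1)

After 1 step, the head is at position -1.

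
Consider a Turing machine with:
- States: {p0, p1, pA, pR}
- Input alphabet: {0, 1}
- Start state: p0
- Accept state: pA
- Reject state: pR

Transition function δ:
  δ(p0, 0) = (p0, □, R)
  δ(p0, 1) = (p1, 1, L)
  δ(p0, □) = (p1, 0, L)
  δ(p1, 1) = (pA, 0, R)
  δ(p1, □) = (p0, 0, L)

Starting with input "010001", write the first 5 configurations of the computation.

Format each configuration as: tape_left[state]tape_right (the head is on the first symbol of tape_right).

Transitions applied:
Step 1: δ(p0, 0) = (p0, □, R)
Step 2: δ(p0, 1) = (p1, 1, L)
Step 3: δ(p1, □) = (p0, 0, L)
Step 4: δ(p0, □) = (p1, 0, L)

The first 5 configurations are:
[p0]010001 ⊢ □[p0]10001 ⊢ [p1]□10001 ⊢ [p0]□010001 ⊢ [p1]□0010001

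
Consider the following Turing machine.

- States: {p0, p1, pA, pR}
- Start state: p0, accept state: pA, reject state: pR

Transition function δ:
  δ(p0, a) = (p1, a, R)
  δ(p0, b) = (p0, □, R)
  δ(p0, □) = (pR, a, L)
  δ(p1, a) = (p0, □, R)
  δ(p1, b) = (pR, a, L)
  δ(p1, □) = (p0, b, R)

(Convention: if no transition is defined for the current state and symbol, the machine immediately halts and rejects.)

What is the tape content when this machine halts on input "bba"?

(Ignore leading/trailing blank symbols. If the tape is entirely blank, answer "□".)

Execution trace:
Initial: [p0]bba
Step 1: δ(p0, b) = (p0, □, R) → □[p0]ba
Step 2: δ(p0, b) = (p0, □, R) → □□[p0]a
Step 3: δ(p0, a) = (p1, a, R) → □□a[p1]□
Step 4: δ(p1, □) = (p0, b, R) → □□ab[p0]□
Step 5: δ(p0, □) = (pR, a, L) → □□a[pR]ba

The machine reaches the reject state pR and halts.

Final tape (ignoring leading/trailing blanks): aba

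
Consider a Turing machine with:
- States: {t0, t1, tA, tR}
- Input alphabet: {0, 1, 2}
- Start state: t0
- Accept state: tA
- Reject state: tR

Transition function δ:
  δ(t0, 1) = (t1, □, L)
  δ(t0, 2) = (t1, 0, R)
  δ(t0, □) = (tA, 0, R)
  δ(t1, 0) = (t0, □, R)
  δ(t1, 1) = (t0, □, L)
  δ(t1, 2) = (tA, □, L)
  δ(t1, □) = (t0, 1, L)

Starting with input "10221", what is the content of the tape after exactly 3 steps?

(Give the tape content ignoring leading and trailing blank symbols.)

Execution trace:
Initial: [t0]10221
Step 1: δ(t0, 1) = (t1, □, L) → [t1]□□0221
Step 2: δ(t1, □) = (t0, 1, L) → [t0]□1□0221
Step 3: δ(t0, □) = (tA, 0, R) → 0[tA]1□0221

The machine reaches the accept state tA and halts.

After 3 steps, the tape (ignoring leading/trailing blanks) is: 01□0221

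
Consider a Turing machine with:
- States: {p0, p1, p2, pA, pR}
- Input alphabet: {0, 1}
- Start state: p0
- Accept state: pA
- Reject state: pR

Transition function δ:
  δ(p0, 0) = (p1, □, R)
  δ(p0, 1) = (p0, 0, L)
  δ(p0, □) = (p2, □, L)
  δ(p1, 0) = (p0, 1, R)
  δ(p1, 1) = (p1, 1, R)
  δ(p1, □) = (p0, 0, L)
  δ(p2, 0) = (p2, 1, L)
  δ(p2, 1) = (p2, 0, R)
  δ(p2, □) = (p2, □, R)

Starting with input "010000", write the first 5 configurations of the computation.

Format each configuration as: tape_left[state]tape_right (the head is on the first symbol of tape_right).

Transitions applied:
Step 1: δ(p0, 0) = (p1, □, R)
Step 2: δ(p1, 1) = (p1, 1, R)
Step 3: δ(p1, 0) = (p0, 1, R)
Step 4: δ(p0, 0) = (p1, □, R)

The first 5 configurations are:
[p0]010000 ⊢ □[p1]10000 ⊢ □1[p1]0000 ⊢ □11[p0]000 ⊢ □11□[p1]00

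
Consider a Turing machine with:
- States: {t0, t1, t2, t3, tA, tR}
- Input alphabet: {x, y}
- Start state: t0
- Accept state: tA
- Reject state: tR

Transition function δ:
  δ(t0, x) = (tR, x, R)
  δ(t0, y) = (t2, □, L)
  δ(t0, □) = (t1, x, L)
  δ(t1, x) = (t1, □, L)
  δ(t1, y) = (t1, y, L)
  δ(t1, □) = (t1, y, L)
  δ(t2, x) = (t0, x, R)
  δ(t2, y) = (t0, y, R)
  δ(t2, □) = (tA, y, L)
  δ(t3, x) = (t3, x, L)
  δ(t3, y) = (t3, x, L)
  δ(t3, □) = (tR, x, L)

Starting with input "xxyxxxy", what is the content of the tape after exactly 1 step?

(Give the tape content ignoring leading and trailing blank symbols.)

Execution trace:
Initial: [t0]xxyxxxy
Step 1: δ(t0, x) = (tR, x, R) → x[tR]xyxxxy

The machine reaches the reject state tR and halts.

After 1 step, the tape (ignoring leading/trailing blanks) is: xxyxxxy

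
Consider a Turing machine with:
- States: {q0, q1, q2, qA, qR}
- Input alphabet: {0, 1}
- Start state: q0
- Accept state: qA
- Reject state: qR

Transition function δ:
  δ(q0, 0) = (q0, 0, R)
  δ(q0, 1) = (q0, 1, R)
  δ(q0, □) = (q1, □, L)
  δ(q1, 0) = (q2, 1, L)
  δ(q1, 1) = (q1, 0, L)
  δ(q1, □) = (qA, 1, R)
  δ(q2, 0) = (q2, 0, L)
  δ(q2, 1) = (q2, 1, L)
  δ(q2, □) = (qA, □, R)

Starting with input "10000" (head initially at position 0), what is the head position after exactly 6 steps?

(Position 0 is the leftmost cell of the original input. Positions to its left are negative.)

Execution trace (head position shown):
Step 0: [q0]10000  (head at position 0)
Step 1: move right → 1[q0]0000  (head at position 1)
Step 2: move right → 10[q0]000  (head at position 2)
Step 3: move right → 100[q0]00  (head at position 3)
Step 4: move right → 1000[q0]0  (head at position 4)
Step 5: move right → 10000[q0]□  (head at position 5)
Step 6: move left → 1000[q1]0□  (head at position 4)

After 6 steps, the head is at position 4.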